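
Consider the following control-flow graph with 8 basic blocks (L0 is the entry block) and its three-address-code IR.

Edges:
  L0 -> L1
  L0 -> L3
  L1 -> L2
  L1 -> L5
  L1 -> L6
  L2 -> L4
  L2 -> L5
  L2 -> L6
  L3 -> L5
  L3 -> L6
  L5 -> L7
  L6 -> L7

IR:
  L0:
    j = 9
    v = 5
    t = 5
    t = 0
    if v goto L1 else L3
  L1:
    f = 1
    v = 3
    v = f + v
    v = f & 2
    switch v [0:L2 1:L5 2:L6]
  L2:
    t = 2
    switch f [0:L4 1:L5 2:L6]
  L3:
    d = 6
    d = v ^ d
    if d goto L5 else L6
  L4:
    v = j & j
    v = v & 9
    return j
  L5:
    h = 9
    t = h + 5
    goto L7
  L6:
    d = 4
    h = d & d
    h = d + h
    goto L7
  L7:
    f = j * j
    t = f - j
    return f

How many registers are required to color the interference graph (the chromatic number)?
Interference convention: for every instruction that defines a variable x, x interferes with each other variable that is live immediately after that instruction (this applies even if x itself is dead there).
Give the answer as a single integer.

Answer: 4

Analysis:
def/use:
  L0: def={j,t,v} ue=∅
  L1: def={f,v} ue=∅
  L2: def={t} ue={f}
  L3: def={d} ue={v}
  L4: def={v} ue={j}
  L5: def={h,t} ue=∅
  L6: def={d,h} ue=∅
  L7: def={f,t} ue={j}

Backward fixpoint:
  live L0: ∅→{j,v}
  live L1: {j}→{f,j}
  live L2: {f,j}→{j}
  live L3: {j,v}→{j}
  live L4: {j}→∅
  live L5: {j}→{j}
  live L6: {j}→{j}
  live L7: {j}→∅

Interfere edges:
  d↔{h,j,v}
  f↔{j,t,v}
  h↔{d,j}
  j↔{d,f,h,t,v}
  t↔{f,j,v}
  v↔{d,f,j,t}

Registers:
  clique {f,j,t,v} ⇒ need ≥ 4
  4-colouring: R0={j}  R1={h,v}  R2={d,f}  R3={t}
  χ = 4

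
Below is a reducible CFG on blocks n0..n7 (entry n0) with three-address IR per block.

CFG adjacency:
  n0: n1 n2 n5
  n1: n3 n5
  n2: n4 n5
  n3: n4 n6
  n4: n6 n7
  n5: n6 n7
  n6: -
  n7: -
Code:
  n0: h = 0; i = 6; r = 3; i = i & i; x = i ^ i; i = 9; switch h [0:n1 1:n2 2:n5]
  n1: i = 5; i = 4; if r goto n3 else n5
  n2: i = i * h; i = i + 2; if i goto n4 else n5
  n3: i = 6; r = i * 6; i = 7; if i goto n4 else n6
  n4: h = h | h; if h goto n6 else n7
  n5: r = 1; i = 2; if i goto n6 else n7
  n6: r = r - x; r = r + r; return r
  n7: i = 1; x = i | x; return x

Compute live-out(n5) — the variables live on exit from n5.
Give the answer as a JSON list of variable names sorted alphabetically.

def/use:
  n0: {h,i,r,x} / ∅
  n1: {i} / {r}
  n2: {i} / {h,i}
  n3: {i,r} / ∅
  n4: {h} / {h}
  n5: {i,r} / ∅
  n6: {r} / {r,x}
  n7: {i,x} / {x}

Backward fixpoint:
  n0: in=∅ out={h,i,r,x}
  n1: in={h,r,x} out={h,x}
  n2: in={h,i,r,x} out={h,r,x}
  n3: in={h,x} out={h,r,x}
  n4: in={h,r,x} out={r,x}
  n5: in={x} out={r,x}
  n6: in={r,x} out=∅
  n7: in={x} out=∅

live-out(n5) = ["r", "x"]

Answer: ["r", "x"]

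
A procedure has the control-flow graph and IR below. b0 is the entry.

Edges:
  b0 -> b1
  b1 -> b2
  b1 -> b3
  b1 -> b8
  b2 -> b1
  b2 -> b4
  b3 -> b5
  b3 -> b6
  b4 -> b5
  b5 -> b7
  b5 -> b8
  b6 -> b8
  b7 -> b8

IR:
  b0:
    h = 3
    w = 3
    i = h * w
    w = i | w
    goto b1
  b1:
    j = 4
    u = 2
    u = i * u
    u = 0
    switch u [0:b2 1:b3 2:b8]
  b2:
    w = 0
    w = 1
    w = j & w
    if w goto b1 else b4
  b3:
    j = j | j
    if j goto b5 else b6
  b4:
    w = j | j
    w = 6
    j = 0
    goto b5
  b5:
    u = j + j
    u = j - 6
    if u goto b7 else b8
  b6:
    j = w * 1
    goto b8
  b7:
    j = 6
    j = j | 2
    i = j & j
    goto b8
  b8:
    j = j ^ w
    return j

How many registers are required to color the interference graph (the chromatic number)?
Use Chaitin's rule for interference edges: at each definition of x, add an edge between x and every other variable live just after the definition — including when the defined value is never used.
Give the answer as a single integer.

Answer: 4

Derivation:
def/use:
  b0 def {h,i,w} use ∅
  b1 def {j,u} use {i}
  b2 def {w} use {j}
  b3 def {j} use {j}
  b4 def {j,w} use {j}
  b5 def {u} use {j}
  b6 def {j} use {w}
  b7 def {i,j} use ∅
  b8 def {j} use {j,w}

Backward fixpoint:
  b0 li=∅ lo={i,w}
  b1 li={i,w} lo={i,j,w}
  b2 li={i,j} lo={i,j,w}
  b3 li={j,w} lo={j,w}
  b4 li={j} lo={j,w}
  b5 li={j,w} lo={j,w}
  b6 li={w} lo={j,w}
  b7 li={w} lo={j,w}
  b8 li={j,w} lo=∅

Interfere edges:
  h — {w}
  i — {j,u,w}
  j — {i,u,w}
  u — {i,j,w}
  w — {h,i,j,u}

Registers:
  clique {i,j,u,w} ⇒ need ≥ 4
  4-colouring: c0={w}  c1={h,i}  c2={j}  c3={u}
  χ = 4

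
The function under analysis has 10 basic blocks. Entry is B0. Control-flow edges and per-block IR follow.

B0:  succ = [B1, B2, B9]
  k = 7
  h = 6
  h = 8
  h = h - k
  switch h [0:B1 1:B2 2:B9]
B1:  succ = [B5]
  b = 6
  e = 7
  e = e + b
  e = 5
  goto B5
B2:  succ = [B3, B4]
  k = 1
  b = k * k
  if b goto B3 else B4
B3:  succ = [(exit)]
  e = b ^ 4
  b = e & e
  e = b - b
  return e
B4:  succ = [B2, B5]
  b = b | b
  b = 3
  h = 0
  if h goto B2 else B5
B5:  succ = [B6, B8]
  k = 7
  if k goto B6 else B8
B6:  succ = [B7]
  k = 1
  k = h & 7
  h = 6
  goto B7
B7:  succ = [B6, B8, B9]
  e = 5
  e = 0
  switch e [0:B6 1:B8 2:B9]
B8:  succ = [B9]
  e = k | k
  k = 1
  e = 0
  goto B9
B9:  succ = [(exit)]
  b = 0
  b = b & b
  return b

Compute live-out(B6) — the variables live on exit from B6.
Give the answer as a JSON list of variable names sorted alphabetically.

Answer: ["h", "k"]

Derivation:
Block summaries:
  B0: def={h,k} ue=∅
  B1: def={b,e} ue=∅
  B2: def={b,k} ue=∅
  B3: def={b,e} ue={b}
  B4: def={b,h} ue={b}
  B5: def={k} ue=∅
  B6: def={h,k} ue={h}
  B7: def={e} ue=∅
  B8: def={e,k} ue={k}
  B9: def={b} ue=∅

Live sets:
  B0: in=∅ out={h}
  B1: in={h} out={h}
  B2: in=∅ out={b}
  B3: in={b} out=∅
  B4: in={b} out={h}
  B5: in={h} out={h,k}
  B6: in={h} out={h,k}
  B7: in={h,k} out={h,k}
  B8: in={k} out=∅
  B9: in=∅ out=∅

live-out(B6) = ["h", "k"]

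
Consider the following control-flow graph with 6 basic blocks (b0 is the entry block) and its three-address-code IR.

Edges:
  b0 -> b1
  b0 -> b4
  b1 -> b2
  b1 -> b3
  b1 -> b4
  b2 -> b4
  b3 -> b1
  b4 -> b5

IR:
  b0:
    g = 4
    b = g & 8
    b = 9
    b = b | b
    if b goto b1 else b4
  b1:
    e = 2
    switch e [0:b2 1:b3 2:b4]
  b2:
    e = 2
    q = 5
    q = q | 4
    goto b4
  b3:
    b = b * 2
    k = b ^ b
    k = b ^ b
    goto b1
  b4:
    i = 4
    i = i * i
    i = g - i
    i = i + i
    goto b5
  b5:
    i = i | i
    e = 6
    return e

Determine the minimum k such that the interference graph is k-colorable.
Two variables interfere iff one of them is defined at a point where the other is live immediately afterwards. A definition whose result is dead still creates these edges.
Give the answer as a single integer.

Answer: 3

Working:
Per-block:
  b0: def={b,g} ue=∅
  b1: def={e} ue=∅
  b2: def={e,q} ue=∅
  b3: def={b,k} ue={b}
  b4: def={i} ue={g}
  b5: def={e,i} ue={i}

Backward fixpoint:
  b0: in=∅ out={b,g}
  b1: in={b,g} out={b,g}
  b2: in={g} out={g}
  b3: in={b,g} out={b,g}
  b4: in={g} out={i}
  b5: in={i} out=∅

Interference:
  b: {e,g,k}
  e: {b,g}
  g: {b,e,i,k,q}
  i: {g}
  k: {b,g}
  q: {g}

Chromatic number:
  clique {b,e,g} ⇒ need ≥ 3
  assign b→r1 e→r2 g→r0 i→r1 k→r2 q→r1 — no edge inside a register ⇒ χ ≤ 3
  χ = 3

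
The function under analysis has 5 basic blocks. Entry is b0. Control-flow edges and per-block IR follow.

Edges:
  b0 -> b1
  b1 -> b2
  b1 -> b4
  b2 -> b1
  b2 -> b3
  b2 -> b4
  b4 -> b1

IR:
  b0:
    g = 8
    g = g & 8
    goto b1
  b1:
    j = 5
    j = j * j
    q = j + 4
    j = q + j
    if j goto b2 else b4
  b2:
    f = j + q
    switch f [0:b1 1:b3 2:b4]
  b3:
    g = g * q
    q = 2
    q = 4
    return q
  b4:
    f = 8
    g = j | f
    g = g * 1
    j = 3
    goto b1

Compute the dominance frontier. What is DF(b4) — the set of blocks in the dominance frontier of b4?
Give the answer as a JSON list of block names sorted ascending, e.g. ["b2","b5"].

Answer: ["b1"]

Derivation:
idom tree: b1←b0 b2←b1 b3←b2 b4←b1
Dom∩ at merges:
  b1: preds {b0,b2,b4}: {b0} ∩ {b0,b1,b2} ∩ {b0,b1,b4} = {b0}; idom=b0
  b4: preds {b1,b2}: {b0,b1} ∩ {b0,b1,b2} = {b0,b1}; idom=b1

DF walk-up:
  join b1 pred b0: · stop@b0
  join b1 pred b2: b2→b1 stop@b0
  join b1 pred b4: b4→b1 stop@b0
  join b4 pred b1: · stop@b1
  join b4 pred b2: b2 stop@b1
  b0: DF=∅
  b1: DF={b1}
  b2: DF={b1,b4}
  b3: DF=∅
  b4: DF={b1}

DF(b4) = ["b1"]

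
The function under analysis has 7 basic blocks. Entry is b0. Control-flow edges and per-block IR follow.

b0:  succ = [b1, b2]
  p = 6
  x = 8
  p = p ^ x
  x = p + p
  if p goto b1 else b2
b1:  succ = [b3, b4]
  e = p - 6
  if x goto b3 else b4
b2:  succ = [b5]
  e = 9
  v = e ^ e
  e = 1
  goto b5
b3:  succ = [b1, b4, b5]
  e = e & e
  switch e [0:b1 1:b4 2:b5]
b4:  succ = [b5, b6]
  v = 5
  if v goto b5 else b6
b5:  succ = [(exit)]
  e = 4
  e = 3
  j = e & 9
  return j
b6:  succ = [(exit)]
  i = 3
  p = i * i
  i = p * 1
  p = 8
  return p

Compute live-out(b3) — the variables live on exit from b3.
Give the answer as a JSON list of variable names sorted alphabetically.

def/use:
  b0 def {p,x} use ∅
  b1 def {e} use {p,x}
  b2 def {e,v} use ∅
  b3 def {e} use {e}
  b4 def {v} use ∅
  b5 def {e,j} use ∅
  b6 def {i,p} use ∅

Liveness:
  b0: in=∅ out={p,x}
  b1: in={p,x} out={e,p,x}
  b2: in=∅ out=∅
  b3: in={e,p,x} out={p,x}
  b4: in=∅ out=∅
  b5: in=∅ out=∅
  b6: in=∅ out=∅

live-out(b3) = ["p", "x"]

Answer: ["p", "x"]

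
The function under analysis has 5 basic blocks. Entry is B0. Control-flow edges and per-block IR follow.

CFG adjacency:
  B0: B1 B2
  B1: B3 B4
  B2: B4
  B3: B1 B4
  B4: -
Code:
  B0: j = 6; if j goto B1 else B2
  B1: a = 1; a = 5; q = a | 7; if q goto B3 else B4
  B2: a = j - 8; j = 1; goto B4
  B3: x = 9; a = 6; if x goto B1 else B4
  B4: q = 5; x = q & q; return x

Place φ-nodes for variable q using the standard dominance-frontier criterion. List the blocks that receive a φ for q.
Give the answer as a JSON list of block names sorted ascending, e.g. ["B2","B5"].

idom tree: B1←B0 B2←B0 B3←B1 B4←B0
Dom∩ at merges:
  B1: preds {B0,B3}: {B0} ∩ {B0,B1,B3} = {B0}; idom=B0
  B4: preds {B1,B2,B3}: {B0,B1} ∩ {B0,B2} ∩ {B0,B1,B3} = {B0}; idom=B0

Frontier:
  join B1 pred B0: · stop@B0
  join B1 pred B3: B3→B1 stop@B0
  join B4 pred B1: B1 stop@B0
  join B4 pred B2: B2 stop@B0
  join B4 pred B3: B3→B1 stop@B0
  B0: DF=∅
  B1: DF={B1,B4}
  B2: DF={B4}
  B3: DF={B1,B4}
  B4: DF=∅

φ for q: defs {B1,B4}
  DF⁺ = {B1,B4}

Answer: ["B1", "B4"]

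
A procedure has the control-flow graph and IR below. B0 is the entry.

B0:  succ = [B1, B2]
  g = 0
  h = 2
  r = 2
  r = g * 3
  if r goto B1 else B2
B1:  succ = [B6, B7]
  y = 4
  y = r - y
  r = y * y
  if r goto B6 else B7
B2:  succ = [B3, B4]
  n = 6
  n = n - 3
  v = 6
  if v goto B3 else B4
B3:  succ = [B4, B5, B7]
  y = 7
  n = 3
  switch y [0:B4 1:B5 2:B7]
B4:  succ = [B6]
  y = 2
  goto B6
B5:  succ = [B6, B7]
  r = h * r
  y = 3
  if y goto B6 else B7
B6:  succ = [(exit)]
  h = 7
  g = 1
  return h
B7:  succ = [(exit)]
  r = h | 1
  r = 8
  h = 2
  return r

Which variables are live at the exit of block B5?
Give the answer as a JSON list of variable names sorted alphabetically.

Answer: ["h"]

Analysis:
Block summaries:
  B0 def {g,h,r} use ∅
  B1 def {r,y} use {r}
  B2 def {n,v} use ∅
  B3 def {n,y} use ∅
  B4 def {y} use ∅
  B5 def {r,y} use {h,r}
  B6 def {g,h} use ∅
  B7 def {h,r} use {h}

Live sets:
  B0 li=∅ lo={h,r}
  B1 li={h,r} lo={h}
  B2 li={h,r} lo={h,r}
  B3 li={h,r} lo={h,r}
  B4 li=∅ lo=∅
  B5 li={h,r} lo={h}
  B6 li=∅ lo=∅
  B7 li={h} lo=∅

live-out(B5) = ["h"]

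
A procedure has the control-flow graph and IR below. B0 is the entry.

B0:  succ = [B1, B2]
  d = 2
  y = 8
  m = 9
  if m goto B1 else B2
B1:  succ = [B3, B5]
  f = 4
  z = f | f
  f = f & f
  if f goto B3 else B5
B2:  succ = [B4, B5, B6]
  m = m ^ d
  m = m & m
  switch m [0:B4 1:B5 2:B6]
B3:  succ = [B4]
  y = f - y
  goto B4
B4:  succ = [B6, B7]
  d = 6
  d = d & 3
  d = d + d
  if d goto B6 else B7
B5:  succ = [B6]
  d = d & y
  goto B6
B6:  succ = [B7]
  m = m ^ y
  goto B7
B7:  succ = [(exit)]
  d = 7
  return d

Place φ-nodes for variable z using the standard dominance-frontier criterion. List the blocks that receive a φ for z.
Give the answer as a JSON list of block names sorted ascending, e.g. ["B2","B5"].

idom tree: B1←B0 B2←B0 B3←B1 B4←B0 B5←B0 B6←B0 B7←B0
Dom at joins:
  B4: preds {B2,B3}: {B0,B2} ∩ {B0,B1,B3} = {B0}; idom=B0
  B5: preds {B1,B2}: {B0,B1} ∩ {B0,B2} = {B0}; idom=B0
  B6: preds {B2,B4,B5}: {B0,B2} ∩ {B0,B4} ∩ {B0,B5} = {B0}; idom=B0
  B7: preds {B4,B6}: {B0,B4} ∩ {B0,B6} = {B0}; idom=B0

DF walk-up:
  B4←B2: walk B2 to B0
  B4←B3: walk B3→B1 to B0
  B5←B1: walk B1 to B0
  B5←B2: walk B2 to B0
  B6←B2: walk B2 to B0
  B6←B4: walk B4 to B0
  B6←B5: walk B5 to B0
  B7←B4: walk B4 to B0
  B7←B6: walk B6 to B0
  B0: DF=∅
  B1: DF={B4,B5}
  B2: DF={B4,B5,B6}
  B3: DF={B4}
  B4: DF={B6,B7}
  B5: DF={B6}
  B6: DF={B7}
  B7: DF=∅

φ for z: defs {B1}
  DF⁺ = {B4,B5,B6,B7}

Answer: ["B4", "B5", "B6", "B7"]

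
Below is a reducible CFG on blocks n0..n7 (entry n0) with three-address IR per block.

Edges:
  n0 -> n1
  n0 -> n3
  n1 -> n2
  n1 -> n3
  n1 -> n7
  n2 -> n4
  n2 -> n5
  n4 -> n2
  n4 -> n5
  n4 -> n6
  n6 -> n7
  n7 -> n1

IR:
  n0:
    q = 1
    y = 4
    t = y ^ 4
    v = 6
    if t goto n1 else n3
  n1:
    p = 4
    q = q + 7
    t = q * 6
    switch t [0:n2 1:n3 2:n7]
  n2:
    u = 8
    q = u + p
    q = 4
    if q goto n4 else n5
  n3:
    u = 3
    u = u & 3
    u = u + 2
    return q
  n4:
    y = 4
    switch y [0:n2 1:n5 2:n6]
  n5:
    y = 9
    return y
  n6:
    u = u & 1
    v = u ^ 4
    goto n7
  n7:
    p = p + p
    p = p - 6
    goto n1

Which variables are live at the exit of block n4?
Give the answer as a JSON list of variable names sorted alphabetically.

Answer: ["p", "q", "u"]

Analysis:
Per-block:
  n0 def {q,t,v,y} use ∅
  n1 def {p,q,t} use {q}
  n2 def {q,u} use {p}
  n3 def {u} use {q}
  n4 def {y} use ∅
  n5 def {y} use ∅
  n6 def {u,v} use {u}
  n7 def {p} use {p}

Live sets:
  n0: in=∅ out={q}
  n1: in={q} out={p,q}
  n2: in={p} out={p,q,u}
  n3: in={q} out=∅
  n4: in={p,q,u} out={p,q,u}
  n5: in=∅ out=∅
  n6: in={p,q,u} out={p,q}
  n7: in={p,q} out={q}

live-out(n4) = ["p", "q", "u"]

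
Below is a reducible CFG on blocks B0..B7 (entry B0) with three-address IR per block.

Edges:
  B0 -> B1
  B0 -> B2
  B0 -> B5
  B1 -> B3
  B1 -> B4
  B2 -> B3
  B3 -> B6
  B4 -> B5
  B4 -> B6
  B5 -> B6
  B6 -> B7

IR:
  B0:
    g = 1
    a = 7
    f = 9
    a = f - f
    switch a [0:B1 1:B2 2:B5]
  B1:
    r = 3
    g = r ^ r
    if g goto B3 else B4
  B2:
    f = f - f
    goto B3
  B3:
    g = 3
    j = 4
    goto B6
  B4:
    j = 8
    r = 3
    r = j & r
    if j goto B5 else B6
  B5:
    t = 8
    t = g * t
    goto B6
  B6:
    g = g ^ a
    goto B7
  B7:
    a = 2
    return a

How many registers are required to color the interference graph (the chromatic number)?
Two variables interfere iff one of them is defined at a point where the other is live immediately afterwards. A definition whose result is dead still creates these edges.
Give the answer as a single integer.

Block summaries:
  B0: {a,f,g} / ∅
  B1: {g,r} / ∅
  B2: {f} / {f}
  B3: {g,j} / ∅
  B4: {j,r} / ∅
  B5: {t} / {g}
  B6: {g} / {a,g}
  B7: {a} / ∅

Liveness:
  B0 li=∅ lo={a,f,g}
  B1 li={a} lo={a,g}
  B2 li={a,f} lo={a}
  B3 li={a} lo={a,g}
  B4 li={a,g} lo={a,g}
  B5 li={a,g} lo={a,g}
  B6 li={a,g} lo=∅
  B7 li=∅ lo=∅

Conflict graph:
  a: {f,g,j,r,t}
  f: {a,g}
  g: {a,f,j,r,t}
  j: {a,g,r}
  r: {a,g,j}
  t: {a,g}

Chromatic number:
  clique {a,g,j,r} ⇒ need ≥ 4
  4-colouring: c0={a}  c1={g}  c2={f,j,t}  c3={r}
  χ = 4

Answer: 4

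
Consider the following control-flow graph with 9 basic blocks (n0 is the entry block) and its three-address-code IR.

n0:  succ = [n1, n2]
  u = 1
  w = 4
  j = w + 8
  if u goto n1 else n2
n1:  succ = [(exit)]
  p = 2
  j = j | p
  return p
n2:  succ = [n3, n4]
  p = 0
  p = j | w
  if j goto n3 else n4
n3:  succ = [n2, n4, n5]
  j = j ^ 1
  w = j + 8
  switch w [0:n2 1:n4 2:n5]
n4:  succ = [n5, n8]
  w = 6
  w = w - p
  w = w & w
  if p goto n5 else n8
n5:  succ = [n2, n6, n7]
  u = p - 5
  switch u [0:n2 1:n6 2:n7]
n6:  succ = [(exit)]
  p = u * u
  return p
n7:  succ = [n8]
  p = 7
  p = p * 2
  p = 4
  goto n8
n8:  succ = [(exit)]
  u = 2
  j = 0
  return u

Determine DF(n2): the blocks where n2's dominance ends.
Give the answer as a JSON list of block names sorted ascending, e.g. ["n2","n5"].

Answer: ["n2"]

Analysis:
idom tree: n1←n0 n2←n0 n3←n2 n4←n2 n5←n2 n6←n5 n7←n5 n8←n2
Dom at joins:
  n2: preds {n0,n3,n5}: {n0} ∩ {n0,n2,n3} ∩ {n0,n2,n5} = {n0}; idom=n0
  n4: preds {n2,n3}: {n0,n2} ∩ {n0,n2,n3} = {n0,n2}; idom=n2
  n5: preds {n3,n4}: {n0,n2,n3} ∩ {n0,n2,n4} = {n0,n2}; idom=n2
  n8: preds {n4,n7}: {n0,n2,n4} ∩ {n0,n2,n5,n7} = {n0,n2}; idom=n2

Frontier:
  n2←n0: walk · to n0
  n2←n3: walk n3→n2 to n0
  n2←n5: walk n5→n2 to n0
  n4←n2: walk · to n2
  n4←n3: walk n3 to n2
  n5←n3: walk n3 to n2
  n5←n4: walk n4 to n2
  n8←n4: walk n4 to n2
  n8←n7: walk n7→n5 to n2
  n0 → ∅
  n1 → ∅
  n2 → {n2}
  n3 → {n2,n4,n5}
  n4 → {n5,n8}
  n5 → {n2,n8}
  n6 → ∅
  n7 → {n8}
  n8 → ∅

DF(n2) = ["n2"]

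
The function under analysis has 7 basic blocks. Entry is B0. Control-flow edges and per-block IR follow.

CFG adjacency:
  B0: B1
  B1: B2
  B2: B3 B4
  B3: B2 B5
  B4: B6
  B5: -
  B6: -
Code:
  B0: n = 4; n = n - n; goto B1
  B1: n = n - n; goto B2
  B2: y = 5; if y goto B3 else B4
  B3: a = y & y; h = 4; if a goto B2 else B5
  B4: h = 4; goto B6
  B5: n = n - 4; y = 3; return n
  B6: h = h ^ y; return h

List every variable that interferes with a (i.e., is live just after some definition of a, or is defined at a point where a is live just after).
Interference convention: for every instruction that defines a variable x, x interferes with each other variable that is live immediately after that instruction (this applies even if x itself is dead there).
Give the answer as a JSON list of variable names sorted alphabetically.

def/use:
  B0: def={n} ue=∅
  B1: def={n} ue={n}
  B2: def={y} ue=∅
  B3: def={a,h} ue={y}
  B4: def={h} ue=∅
  B5: def={n,y} ue={n}
  B6: def={h} ue={h,y}

Backward fixpoint:
  live B0: ∅→{n}
  live B1: {n}→{n}
  live B2: {n}→{n,y}
  live B3: {n,y}→{n}
  live B4: {y}→{h,y}
  live B5: {n}→∅
  live B6: {h,y}→∅

Interference:
  a — {h,n}
  h — {a,n,y}
  n — {a,h,y}
  y — {h,n}

N(a) = ["h", "n"]

Answer: ["h", "n"]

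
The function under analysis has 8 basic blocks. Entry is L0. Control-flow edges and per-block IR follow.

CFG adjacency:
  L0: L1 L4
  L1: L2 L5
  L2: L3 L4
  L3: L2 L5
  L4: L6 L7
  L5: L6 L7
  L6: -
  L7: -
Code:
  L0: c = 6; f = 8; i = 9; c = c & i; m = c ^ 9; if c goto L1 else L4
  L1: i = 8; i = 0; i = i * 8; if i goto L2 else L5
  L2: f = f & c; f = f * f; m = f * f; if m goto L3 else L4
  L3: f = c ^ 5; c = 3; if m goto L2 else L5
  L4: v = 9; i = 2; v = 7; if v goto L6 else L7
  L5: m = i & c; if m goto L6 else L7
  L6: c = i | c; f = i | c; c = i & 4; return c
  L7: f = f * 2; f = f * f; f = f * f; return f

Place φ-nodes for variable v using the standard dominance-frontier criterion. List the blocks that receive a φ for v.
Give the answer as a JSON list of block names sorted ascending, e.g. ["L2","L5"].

Answer: ["L6", "L7"]

Working:
idom tree: L1←L0 L2←L1 L3←L2 L4←L0 L5←L1 L6←L0 L7←L0
Join-block Dom:
  L2: preds {L1,L3}: {L0,L1} ∩ {L0,L1,L2,L3} = {L0,L1}; idom=L1
  L4: preds {L0,L2}: {L0} ∩ {L0,L1,L2} = {L0}; idom=L0
  L5: preds {L1,L3}: {L0,L1} ∩ {L0,L1,L2,L3} = {L0,L1}; idom=L1
  L6: preds {L4,L5}: {L0,L4} ∩ {L0,L1,L5} = {L0}; idom=L0
  L7: preds {L4,L5}: {L0,L4} ∩ {L0,L1,L5} = {L0}; idom=L0

DF walk-up:
  L2←L1: walk · to L1
  L2←L3: walk L3→L2 to L1
  L4←L0: walk · to L0
  L4←L2: walk L2→L1 to L0
  L5←L1: walk · to L1
  L5←L3: walk L3→L2 to L1
  L6←L4: walk L4 to L0
  L6←L5: walk L5→L1 to L0
  L7←L4: walk L4 to L0
  L7←L5: walk L5→L1 to L0
  L0: DF=∅
  L1: DF={L4,L6,L7}
  L2: DF={L2,L4,L5}
  L3: DF={L2,L5}
  L4: DF={L6,L7}
  L5: DF={L6,L7}
  L6: DF=∅
  L7: DF=∅

φ for v: defs {L4}
  DF⁺ = {L6,L7}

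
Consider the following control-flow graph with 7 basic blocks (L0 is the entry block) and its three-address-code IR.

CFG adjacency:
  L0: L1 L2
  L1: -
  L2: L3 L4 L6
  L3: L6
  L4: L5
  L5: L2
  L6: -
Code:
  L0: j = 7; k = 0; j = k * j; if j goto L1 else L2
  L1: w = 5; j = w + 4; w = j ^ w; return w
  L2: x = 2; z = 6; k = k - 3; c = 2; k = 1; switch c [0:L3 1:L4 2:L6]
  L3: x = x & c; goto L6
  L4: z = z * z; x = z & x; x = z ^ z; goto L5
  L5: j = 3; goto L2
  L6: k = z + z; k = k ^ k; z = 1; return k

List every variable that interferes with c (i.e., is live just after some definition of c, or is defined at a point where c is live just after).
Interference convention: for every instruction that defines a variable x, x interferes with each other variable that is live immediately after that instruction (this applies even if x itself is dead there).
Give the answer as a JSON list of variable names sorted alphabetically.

Answer: ["k", "x", "z"]

Working:
Block summaries:
  L0 def {j,k} use ∅
  L1 def {j,w} use ∅
  L2 def {c,k,x,z} use {k}
  L3 def {x} use {c,x}
  L4 def {x,z} use {x,z}
  L5 def {j} use ∅
  L6 def {k,z} use {z}

Live sets:
  live L0: ∅→{k}
  live L1: ∅→∅
  live L2: {k}→{c,k,x,z}
  live L3: {c,x,z}→{z}
  live L4: {k,x,z}→{k}
  live L5: {k}→{k}
  live L6: {z}→∅

Interference:
  c: {k,x,z}
  j: {k,w}
  k: {c,j,x,z}
  w: {j}
  x: {c,k,z}
  z: {c,k,x}

N(c) = ["k", "x", "z"]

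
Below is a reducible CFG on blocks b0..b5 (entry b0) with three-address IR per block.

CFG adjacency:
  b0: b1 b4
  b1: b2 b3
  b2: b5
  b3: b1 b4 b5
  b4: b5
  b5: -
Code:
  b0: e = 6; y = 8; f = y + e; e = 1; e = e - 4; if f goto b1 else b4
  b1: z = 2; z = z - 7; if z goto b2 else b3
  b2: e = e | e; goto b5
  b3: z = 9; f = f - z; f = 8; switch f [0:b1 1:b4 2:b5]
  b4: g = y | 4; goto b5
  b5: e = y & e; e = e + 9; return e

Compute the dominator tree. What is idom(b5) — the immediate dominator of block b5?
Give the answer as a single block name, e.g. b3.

idom tree: b1←b0 b2←b1 b3←b1 b4←b0 b5←b0
Dom at joins:
  b1: preds {b0,b3}: {b0} ∩ {b0,b1,b3} = {b0}; idom=b0
  b4: preds {b0,b3}: {b0} ∩ {b0,b1,b3} = {b0}; idom=b0
  b5: preds {b2,b3,b4}: {b0,b1,b2} ∩ {b0,b1,b3} ∩ {b0,b4} = {b0}; idom=b0

idom(b5) = b0

Answer: b0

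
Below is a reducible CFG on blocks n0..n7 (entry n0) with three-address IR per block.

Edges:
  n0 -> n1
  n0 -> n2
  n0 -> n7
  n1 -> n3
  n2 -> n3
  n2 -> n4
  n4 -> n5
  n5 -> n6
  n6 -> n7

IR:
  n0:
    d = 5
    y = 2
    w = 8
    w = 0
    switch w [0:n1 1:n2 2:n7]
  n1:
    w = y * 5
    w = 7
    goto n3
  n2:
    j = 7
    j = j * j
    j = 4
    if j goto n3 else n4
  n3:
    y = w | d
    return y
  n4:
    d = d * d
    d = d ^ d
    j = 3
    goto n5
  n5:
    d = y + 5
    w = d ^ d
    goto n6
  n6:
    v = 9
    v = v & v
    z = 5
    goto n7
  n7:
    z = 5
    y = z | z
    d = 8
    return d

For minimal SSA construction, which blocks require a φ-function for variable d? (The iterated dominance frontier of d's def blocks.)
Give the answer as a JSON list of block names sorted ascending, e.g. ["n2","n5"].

Answer: ["n7"]

Derivation:
idom tree: n1←n0 n2←n0 n3←n0 n4←n2 n5←n4 n6←n5 n7←n0
Dom at joins:
  n3: preds {n1,n2}: {n0,n1} ∩ {n0,n2} = {n0}; idom=n0
  n7: preds {n0,n6}: {n0} ∩ {n0,n2,n4,n5,n6} = {n0}; idom=n0

DF walk-up:
  join n3 pred n1: n1 stop@n0
  join n3 pred n2: n2 stop@n0
  join n7 pred n0: · stop@n0
  join n7 pred n6: n6→n5→n4→n2 stop@n0
  n0: DF=∅
  n1: DF={n3}
  n2: DF={n3,n7}
  n3: DF=∅
  n4: DF={n7}
  n5: DF={n7}
  n6: DF={n7}
  n7: DF=∅

φ for d: defs {n0,n4,n5,n7}
  DF⁺ = {n7}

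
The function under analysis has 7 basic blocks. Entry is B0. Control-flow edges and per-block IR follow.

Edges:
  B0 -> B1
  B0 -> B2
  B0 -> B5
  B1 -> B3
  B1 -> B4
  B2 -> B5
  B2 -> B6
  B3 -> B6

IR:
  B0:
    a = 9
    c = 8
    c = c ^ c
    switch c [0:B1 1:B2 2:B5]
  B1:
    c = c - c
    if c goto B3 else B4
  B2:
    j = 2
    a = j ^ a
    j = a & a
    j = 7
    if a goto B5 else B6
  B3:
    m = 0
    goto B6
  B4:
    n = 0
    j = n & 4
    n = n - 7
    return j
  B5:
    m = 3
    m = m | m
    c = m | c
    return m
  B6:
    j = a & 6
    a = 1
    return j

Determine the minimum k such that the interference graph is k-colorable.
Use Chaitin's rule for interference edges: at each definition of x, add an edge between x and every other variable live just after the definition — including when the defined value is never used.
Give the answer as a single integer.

Answer: 3

Analysis:
def/use:
  B0 def {a,c} use ∅
  B1 def {c} use {c}
  B2 def {a,j} use {a}
  B3 def {m} use ∅
  B4 def {j,n} use ∅
  B5 def {c,m} use {c}
  B6 def {a,j} use {a}

Live sets:
  B0 li=∅ lo={a,c}
  B1 li={a,c} lo={a}
  B2 li={a,c} lo={a,c}
  B3 li={a} lo={a}
  B4 li=∅ lo=∅
  B5 li={c} lo=∅
  B6 li={a} lo=∅

Interfere edges:
  a: {c,j,m}
  c: {a,j,m}
  j: {a,c,n}
  m: {a,c}
  n: {j}

Chromatic number:
  clique {a,c,j} ⇒ need ≥ 3
  3-colouring: R0={a,n}  R1={c}  R2={j,m}
  χ = 3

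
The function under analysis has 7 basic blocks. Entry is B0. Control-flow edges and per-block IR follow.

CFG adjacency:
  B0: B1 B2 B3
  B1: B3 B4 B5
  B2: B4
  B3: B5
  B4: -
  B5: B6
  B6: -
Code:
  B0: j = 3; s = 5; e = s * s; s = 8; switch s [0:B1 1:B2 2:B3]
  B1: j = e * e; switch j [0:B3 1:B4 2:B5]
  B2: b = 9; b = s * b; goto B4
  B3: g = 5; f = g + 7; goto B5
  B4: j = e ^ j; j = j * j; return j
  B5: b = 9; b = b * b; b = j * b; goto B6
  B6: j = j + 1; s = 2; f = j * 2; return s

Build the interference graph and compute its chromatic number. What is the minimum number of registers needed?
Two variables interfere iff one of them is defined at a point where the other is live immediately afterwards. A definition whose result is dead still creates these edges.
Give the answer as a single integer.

Answer: 4

Derivation:
Per-block:
  B0 def {e,j,s} use ∅
  B1 def {j} use {e}
  B2 def {b} use {s}
  B3 def {f,g} use ∅
  B4 def {j} use {e,j}
  B5 def {b} use {j}
  B6 def {f,j,s} use {j}

Live sets:
  B0: in=∅ out={e,j,s}
  B1: in={e} out={e,j}
  B2: in={e,j,s} out={e,j}
  B3: in={j} out={j}
  B4: in={e,j} out=∅
  B5: in={j} out={j}
  B6: in={j} out=∅

Conflict graph:
  b — {e,j,s}
  e — {b,j,s}
  f — {j,s}
  g — {j}
  j — {b,e,f,g,s}
  s — {b,e,f,j}

Colouring:
  {b,e,j,s} pairwise interfere (4-clique) ⇒ χ ≥ 4
  assign b→c2 e→c3 f→c2 g→c1 j→c0 s→c1 — no edge inside a register ⇒ χ ≤ 4
  χ = 4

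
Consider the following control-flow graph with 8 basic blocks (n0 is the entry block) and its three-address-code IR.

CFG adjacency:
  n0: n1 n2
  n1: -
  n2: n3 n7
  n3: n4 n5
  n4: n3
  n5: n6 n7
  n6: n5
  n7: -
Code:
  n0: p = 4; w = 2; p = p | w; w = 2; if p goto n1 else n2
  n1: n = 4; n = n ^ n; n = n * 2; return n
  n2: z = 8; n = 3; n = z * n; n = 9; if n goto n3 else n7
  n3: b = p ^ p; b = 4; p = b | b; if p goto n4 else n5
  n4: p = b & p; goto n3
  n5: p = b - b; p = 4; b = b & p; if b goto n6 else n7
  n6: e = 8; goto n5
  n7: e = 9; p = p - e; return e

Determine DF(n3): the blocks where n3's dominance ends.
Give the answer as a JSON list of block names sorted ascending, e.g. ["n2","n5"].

Answer: ["n3", "n7"]

Working:
idom tree: n1←n0 n2←n0 n3←n2 n4←n3 n5←n3 n6←n5 n7←n2
Join-block Dom:
  n3: preds {n2,n4}: {n0,n2} ∩ {n0,n2,n3,n4} = {n0,n2}; idom=n2
  n5: preds {n3,n6}: {n0,n2,n3} ∩ {n0,n2,n3,n5,n6} = {n0,n2,n3}; idom=n3
  n7: preds {n2,n5}: {n0,n2} ∩ {n0,n2,n3,n5} = {n0,n2}; idom=n2

DF walk-up:
  join n3 pred n2: · stop@n2
  join n3 pred n4: n4→n3 stop@n2
  join n5 pred n3: · stop@n3
  join n5 pred n6: n6→n5 stop@n3
  join n7 pred n2: · stop@n2
  join n7 pred n5: n5→n3 stop@n2
  DF(n0)=∅
  DF(n1)=∅
  DF(n2)=∅
  DF(n3)={n3,n7}
  DF(n4)={n3}
  DF(n5)={n5,n7}
  DF(n6)={n5}
  DF(n7)=∅

DF(n3) = ["n3", "n7"]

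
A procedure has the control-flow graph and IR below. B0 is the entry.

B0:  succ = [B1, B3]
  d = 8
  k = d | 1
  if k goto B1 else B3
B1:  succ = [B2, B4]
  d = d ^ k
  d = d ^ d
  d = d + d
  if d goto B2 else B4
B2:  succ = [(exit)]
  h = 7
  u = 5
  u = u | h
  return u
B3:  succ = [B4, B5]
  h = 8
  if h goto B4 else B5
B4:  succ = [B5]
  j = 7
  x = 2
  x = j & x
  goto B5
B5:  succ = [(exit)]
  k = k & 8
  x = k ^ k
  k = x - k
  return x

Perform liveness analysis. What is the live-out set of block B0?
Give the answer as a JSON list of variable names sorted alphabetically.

def/use:
  B0 def {d,k} use ∅
  B1 def {d} use {d,k}
  B2 def {h,u} use ∅
  B3 def {h} use ∅
  B4 def {j,x} use ∅
  B5 def {k,x} use {k}

Liveness:
  live B0: ∅→{d,k}
  live B1: {d,k}→{k}
  live B2: ∅→∅
  live B3: {k}→{k}
  live B4: {k}→{k}
  live B5: {k}→∅

live-out(B0) = ["d", "k"]

Answer: ["d", "k"]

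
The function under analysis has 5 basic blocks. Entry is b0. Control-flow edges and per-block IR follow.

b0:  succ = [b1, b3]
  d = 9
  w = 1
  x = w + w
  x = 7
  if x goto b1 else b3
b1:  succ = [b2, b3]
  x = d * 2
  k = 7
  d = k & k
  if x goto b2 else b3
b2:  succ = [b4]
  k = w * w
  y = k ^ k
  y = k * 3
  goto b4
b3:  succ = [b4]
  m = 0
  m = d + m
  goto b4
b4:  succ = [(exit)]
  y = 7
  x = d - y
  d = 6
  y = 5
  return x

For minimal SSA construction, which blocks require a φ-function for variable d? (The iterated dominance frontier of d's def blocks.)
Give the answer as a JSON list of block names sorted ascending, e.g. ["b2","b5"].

idom tree: b1←b0 b2←b1 b3←b0 b4←b0
Dom at joins:
  b3: preds {b0,b1}: {b0} ∩ {b0,b1} = {b0}; idom=b0
  b4: preds {b2,b3}: {b0,b1,b2} ∩ {b0,b3} = {b0}; idom=b0

DF derivation:
  join b3 pred b0: · stop@b0
  join b3 pred b1: b1 stop@b0
  join b4 pred b2: b2→b1 stop@b0
  join b4 pred b3: b3 stop@b0
  b0 → ∅
  b1 → {b3,b4}
  b2 → {b4}
  b3 → {b4}
  b4 → ∅

φ for d: defs {b0,b1,b4}
  DF⁺ = {b3,b4}

Answer: ["b3", "b4"]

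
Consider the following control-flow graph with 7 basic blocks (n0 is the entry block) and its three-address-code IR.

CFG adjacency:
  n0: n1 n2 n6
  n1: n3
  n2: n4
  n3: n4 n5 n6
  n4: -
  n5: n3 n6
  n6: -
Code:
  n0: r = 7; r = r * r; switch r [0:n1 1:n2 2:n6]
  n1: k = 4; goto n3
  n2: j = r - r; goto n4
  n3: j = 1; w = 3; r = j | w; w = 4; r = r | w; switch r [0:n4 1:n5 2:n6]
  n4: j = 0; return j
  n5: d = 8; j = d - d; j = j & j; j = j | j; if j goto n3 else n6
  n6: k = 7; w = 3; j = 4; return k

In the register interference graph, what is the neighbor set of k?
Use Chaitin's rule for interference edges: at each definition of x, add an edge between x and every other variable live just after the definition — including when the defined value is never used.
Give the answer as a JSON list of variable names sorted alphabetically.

Block summaries:
  n0: def={r} ue=∅
  n1: def={k} ue=∅
  n2: def={j} ue={r}
  n3: def={j,r,w} ue=∅
  n4: def={j} ue=∅
  n5: def={d,j} ue=∅
  n6: def={j,k,w} ue=∅

Backward fixpoint:
  live n0: ∅→{r}
  live n1: ∅→∅
  live n2: {r}→∅
  live n3: ∅→∅
  live n4: ∅→∅
  live n5: ∅→∅
  live n6: ∅→∅

Interference:
  d: ∅
  j: {k,w}
  k: {j,w}
  r: {w}
  w: {j,k,r}

N(k) = ["j", "w"]

Answer: ["j", "w"]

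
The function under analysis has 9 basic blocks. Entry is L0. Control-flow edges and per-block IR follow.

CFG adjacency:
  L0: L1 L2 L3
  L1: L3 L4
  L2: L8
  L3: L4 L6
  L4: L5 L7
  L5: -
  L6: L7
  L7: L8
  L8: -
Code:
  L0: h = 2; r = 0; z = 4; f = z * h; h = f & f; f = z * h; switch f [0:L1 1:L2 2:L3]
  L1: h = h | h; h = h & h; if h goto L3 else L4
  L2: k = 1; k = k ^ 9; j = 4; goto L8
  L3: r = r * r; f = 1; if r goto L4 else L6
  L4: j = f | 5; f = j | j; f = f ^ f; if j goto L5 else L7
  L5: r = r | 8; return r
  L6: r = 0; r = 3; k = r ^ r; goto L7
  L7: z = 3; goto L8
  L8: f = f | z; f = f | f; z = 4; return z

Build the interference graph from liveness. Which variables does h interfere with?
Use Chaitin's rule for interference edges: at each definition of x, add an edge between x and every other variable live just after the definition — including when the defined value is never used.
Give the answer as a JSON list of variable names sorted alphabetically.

Answer: ["f", "r", "z"]

Derivation:
Per-block:
  L0: def={f,h,r,z} ue=∅
  L1: def={h} ue={h}
  L2: def={j,k} ue=∅
  L3: def={f,r} ue={r}
  L4: def={f,j} ue={f}
  L5: def={r} ue={r}
  L6: def={k,r} ue=∅
  L7: def={z} ue=∅
  L8: def={f,z} ue={f,z}

Live sets:
  live L0: ∅→{f,h,r,z}
  live L1: {f,h,r}→{f,r}
  live L2: {f,z}→{f,z}
  live L3: {r}→{f,r}
  live L4: {f,r}→{f,r}
  live L5: {r}→∅
  live L6: {f}→{f}
  live L7: {f}→{f,z}
  live L8: {f,z}→∅

Conflict graph:
  f — {h,j,k,r,z}
  h — {f,r,z}
  j — {f,r,z}
  k — {f,z}
  r — {f,h,j,z}
  z — {f,h,j,k,r}

N(h) = ["f", "r", "z"]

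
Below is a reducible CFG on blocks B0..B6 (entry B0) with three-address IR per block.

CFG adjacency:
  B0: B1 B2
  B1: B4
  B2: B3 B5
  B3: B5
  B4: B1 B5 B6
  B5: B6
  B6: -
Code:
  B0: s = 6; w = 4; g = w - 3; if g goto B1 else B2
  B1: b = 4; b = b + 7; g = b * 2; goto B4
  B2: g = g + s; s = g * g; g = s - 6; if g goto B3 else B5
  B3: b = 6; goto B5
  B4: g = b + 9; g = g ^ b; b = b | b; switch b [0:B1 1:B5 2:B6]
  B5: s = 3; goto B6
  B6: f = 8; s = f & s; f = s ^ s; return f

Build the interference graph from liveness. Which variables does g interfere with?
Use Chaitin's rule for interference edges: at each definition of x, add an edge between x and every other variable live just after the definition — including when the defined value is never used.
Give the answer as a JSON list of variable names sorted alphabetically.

Per-block:
  B0: {g,s,w} / ∅
  B1: {b,g} / ∅
  B2: {g,s} / {g,s}
  B3: {b} / ∅
  B4: {b,g} / {b}
  B5: {s} / ∅
  B6: {f,s} / {s}

Liveness:
  B0 li=∅ lo={g,s}
  B1 li={s} lo={b,s}
  B2 li={g,s} lo=∅
  B3 li=∅ lo=∅
  B4 li={b,s} lo={s}
  B5 li=∅ lo={s}
  B6 li={s} lo=∅

Interfere edges:
  b↔{g,s}
  f↔{s}
  g↔{b,s}
  s↔{b,f,g,w}
  w↔{s}

N(g) = ["b", "s"]

Answer: ["b", "s"]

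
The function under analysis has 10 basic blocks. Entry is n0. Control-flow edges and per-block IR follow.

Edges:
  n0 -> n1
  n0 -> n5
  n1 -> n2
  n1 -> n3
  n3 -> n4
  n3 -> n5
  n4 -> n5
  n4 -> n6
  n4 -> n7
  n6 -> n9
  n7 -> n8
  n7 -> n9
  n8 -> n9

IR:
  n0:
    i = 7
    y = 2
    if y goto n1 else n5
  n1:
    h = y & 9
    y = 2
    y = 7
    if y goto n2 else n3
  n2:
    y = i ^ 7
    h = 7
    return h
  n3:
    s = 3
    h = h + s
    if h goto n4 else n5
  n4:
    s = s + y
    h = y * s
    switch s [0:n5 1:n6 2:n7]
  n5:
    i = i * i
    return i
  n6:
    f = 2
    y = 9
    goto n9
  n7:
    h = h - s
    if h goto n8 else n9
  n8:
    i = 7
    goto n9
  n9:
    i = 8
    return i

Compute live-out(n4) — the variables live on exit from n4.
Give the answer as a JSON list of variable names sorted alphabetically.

Answer: ["h", "i", "s"]

Analysis:
def/use:
  n0: {i,y} / ∅
  n1: {h,y} / {y}
  n2: {h,y} / {i}
  n3: {h,s} / {h}
  n4: {h,s} / {s,y}
  n5: {i} / {i}
  n6: {f,y} / ∅
  n7: {h} / {h,s}
  n8: {i} / ∅
  n9: {i} / ∅

Liveness:
  n0: in=∅ out={i,y}
  n1: in={i,y} out={h,i,y}
  n2: in={i} out=∅
  n3: in={h,i,y} out={i,s,y}
  n4: in={i,s,y} out={h,i,s}
  n5: in={i} out=∅
  n6: in=∅ out=∅
  n7: in={h,s} out=∅
  n8: in=∅ out=∅
  n9: in=∅ out=∅

live-out(n4) = ["h", "i", "s"]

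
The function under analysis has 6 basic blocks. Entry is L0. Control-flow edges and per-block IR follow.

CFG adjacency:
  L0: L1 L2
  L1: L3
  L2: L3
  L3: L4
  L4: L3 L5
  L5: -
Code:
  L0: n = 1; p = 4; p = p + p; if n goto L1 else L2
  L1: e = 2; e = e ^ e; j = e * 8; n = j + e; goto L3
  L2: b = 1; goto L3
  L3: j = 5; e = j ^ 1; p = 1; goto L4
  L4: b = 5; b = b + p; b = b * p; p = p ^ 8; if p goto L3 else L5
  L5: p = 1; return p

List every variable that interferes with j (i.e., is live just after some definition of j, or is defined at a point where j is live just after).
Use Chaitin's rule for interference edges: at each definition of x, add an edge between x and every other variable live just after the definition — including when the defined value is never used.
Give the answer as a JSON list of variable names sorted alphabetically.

Per-block:
  L0 def {n,p} use ∅
  L1 def {e,j,n} use ∅
  L2 def {b} use ∅
  L3 def {e,j,p} use ∅
  L4 def {b,p} use {p}
  L5 def {p} use ∅

Live sets:
  L0 li=∅ lo=∅
  L1 li=∅ lo=∅
  L2 li=∅ lo=∅
  L3 li=∅ lo={p}
  L4 li={p} lo=∅
  L5 li=∅ lo=∅

Interfere edges:
  b: {p}
  e: {j}
  j: {e}
  n: {p}
  p: {b,n}

N(j) = ["e"]

Answer: ["e"]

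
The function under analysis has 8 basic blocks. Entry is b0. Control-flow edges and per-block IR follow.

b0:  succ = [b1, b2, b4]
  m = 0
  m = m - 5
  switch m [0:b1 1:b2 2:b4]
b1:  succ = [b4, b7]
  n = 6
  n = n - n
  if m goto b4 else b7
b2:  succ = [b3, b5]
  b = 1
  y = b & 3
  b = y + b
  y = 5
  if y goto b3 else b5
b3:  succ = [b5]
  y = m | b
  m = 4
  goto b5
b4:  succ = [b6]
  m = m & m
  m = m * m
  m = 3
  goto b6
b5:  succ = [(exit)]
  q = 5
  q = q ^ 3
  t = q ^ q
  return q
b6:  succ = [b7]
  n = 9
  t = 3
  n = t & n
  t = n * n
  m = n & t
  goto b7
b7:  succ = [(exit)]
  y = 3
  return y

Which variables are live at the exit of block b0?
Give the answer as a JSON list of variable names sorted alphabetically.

Answer: ["m"]

Derivation:
Per-block:
  b0 def {m} use ∅
  b1 def {n} use {m}
  b2 def {b,y} use ∅
  b3 def {m,y} use {b,m}
  b4 def {m} use {m}
  b5 def {q,t} use ∅
  b6 def {m,n,t} use ∅
  b7 def {y} use ∅

Live sets:
  b0: in=∅ out={m}
  b1: in={m} out={m}
  b2: in={m} out={b,m}
  b3: in={b,m} out=∅
  b4: in={m} out=∅
  b5: in=∅ out=∅
  b6: in=∅ out=∅
  b7: in=∅ out=∅

live-out(b0) = ["m"]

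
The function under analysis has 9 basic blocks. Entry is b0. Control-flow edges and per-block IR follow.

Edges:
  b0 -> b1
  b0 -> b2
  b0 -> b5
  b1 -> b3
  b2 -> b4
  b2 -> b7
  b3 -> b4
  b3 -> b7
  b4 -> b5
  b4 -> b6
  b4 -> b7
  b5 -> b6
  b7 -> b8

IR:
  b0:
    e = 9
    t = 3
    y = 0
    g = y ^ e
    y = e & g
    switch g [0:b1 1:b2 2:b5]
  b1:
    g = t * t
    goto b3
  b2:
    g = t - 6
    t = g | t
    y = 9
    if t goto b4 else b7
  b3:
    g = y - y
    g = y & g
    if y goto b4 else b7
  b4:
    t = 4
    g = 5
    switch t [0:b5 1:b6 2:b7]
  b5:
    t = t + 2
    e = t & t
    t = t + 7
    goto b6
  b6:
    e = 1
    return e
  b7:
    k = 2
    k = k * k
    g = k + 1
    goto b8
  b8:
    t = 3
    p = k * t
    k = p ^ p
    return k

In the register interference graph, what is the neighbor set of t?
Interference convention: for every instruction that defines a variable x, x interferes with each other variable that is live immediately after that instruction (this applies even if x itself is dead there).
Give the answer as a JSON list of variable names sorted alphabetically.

Answer: ["e", "g", "k", "y"]

Analysis:
Per-block:
  b0: def={e,g,t,y} ue=∅
  b1: def={g} ue={t}
  b2: def={g,t,y} ue={t}
  b3: def={g} ue={y}
  b4: def={g,t} ue=∅
  b5: def={e,t} ue={t}
  b6: def={e} ue=∅
  b7: def={g,k} ue=∅
  b8: def={k,p,t} ue={k}

Live sets:
  b0: in=∅ out={t,y}
  b1: in={t,y} out={y}
  b2: in={t} out=∅
  b3: in={y} out=∅
  b4: in=∅ out={t}
  b5: in={t} out=∅
  b6: in=∅ out=∅
  b7: in=∅ out={k}
  b8: in={k} out=∅

Interference:
  e↔{g,t,y}
  g↔{e,k,t,y}
  k↔{g,t}
  p↔∅
  t↔{e,g,k,y}
  y↔{e,g,t}

N(t) = ["e", "g", "k", "y"]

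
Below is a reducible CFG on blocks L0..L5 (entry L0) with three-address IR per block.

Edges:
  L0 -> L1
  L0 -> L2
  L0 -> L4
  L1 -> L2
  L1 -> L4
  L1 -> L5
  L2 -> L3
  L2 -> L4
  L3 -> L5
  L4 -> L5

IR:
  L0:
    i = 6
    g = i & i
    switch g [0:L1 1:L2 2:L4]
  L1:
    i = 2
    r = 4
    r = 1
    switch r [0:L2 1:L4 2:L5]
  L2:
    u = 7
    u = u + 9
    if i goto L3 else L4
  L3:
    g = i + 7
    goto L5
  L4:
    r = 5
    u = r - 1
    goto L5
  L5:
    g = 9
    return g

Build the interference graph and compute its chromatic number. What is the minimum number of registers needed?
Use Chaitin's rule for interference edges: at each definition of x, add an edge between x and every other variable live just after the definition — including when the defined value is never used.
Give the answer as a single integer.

Answer: 2

Working:
Per-block:
  L0: {g,i} / ∅
  L1: {i,r} / ∅
  L2: {u} / {i}
  L3: {g} / {i}
  L4: {r,u} / ∅
  L5: {g} / ∅

Live sets:
  L0 li=∅ lo={i}
  L1 li=∅ lo={i}
  L2 li={i} lo={i}
  L3 li={i} lo=∅
  L4 li=∅ lo=∅
  L5 li=∅ lo=∅

Interfere edges:
  g↔{i}
  i↔{g,r,u}
  r↔{i}
  u↔{i}

Colouring:
  clique {g,i} ⇒ need ≥ 2
  2-colouring: R0={i}  R1={g,r,u}
  χ = 2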